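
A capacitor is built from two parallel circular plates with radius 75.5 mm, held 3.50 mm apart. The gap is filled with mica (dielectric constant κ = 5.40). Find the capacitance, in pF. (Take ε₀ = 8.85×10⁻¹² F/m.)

C ≈ 245 pF

A = π(75.5 mm)² = 1.79×10⁻² m².
C = κε₀A/d = 5.40 × 8.85×10⁻¹² × 1.79×10⁻² / 3.50×10⁻³ = 2.45×10⁻¹⁰ F.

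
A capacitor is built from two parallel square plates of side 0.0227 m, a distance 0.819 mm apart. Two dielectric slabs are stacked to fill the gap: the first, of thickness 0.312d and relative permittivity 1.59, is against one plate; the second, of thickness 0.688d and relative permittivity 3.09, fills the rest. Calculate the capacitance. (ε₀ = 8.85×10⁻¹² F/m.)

C ≈ 13.3 pF

A = (0.0227 m)² = 5.15×10⁻⁴ m².
Stacked slabs ⇒ two capacitors in series, each with the full plate area.
C₁ = κ₁ε₀A/d₁ = 1.59 × 8.85×10⁻¹² × 5.15×10⁻⁴ / 2.56×10⁻⁴ = 2.84×10⁻¹¹ F.
C₂ = κ₂ε₀A/d₂ = 3.09 × 8.85×10⁻¹² × 5.15×10⁻⁴ / 5.63×10⁻⁴ = 2.50×10⁻¹¹ F.
C = (1/C₁ + 1/C₂)⁻¹ = 1.33×10⁻¹¹ F.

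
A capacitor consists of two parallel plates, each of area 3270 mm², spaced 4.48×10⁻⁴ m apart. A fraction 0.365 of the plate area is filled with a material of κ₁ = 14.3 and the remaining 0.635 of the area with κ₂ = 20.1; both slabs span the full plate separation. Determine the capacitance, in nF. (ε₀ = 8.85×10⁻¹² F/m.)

C ≈ 1.16 nF

A = 3270 mm² = 3.27×10⁻³ m².
Side-by-side slabs ⇒ two capacitors in parallel, each spanning the full gap.
C₁ = κ₁ε₀A₁/d = 14.3 × 8.85×10⁻¹² × 1.19×10⁻³ / 4.48×10⁻⁴ = 3.37×10⁻¹⁰ F.
C₂ = κ₂ε₀A₂/d = 20.1 × 8.85×10⁻¹² × 2.08×10⁻³ / 4.48×10⁻⁴ = 8.24×10⁻¹⁰ F.
C = C₁ + C₂ = 1.16×10⁻⁹ F.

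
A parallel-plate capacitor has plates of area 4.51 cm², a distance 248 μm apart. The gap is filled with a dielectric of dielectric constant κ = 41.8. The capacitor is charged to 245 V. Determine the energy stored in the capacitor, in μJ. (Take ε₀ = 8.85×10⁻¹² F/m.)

A = 4.51 cm² = 4.51×10⁻⁴ m².
C = κε₀A/d = 41.8 × 8.85×10⁻¹² × 4.51×10⁻⁴ / 2.48×10⁻⁴ = 6.73×10⁻¹⁰ F.
U = ½CV² = ½ × 6.73×10⁻¹⁰ × (245)² = 2.02×10⁻⁵ J.

20.2 μJ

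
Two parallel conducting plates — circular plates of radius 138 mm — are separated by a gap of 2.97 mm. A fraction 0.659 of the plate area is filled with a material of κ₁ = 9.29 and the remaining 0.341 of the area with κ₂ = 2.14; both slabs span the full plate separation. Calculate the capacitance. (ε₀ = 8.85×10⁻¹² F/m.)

A = π(138 mm)² = 5.98×10⁻² m².
Side-by-side slabs ⇒ two capacitors in parallel, each spanning the full gap.
C₁ = κ₁ε₀A₁/d = 9.29 × 8.85×10⁻¹² × 3.94×10⁻² / 2.97×10⁻³ = 1.09×10⁻⁹ F.
C₂ = κ₂ε₀A₂/d = 2.14 × 8.85×10⁻¹² × 2.04×10⁻² / 2.97×10⁻³ = 1.30×10⁻¹⁰ F.
C = C₁ + C₂ = 1.22×10⁻⁹ F.

C ≈ 1.22 nF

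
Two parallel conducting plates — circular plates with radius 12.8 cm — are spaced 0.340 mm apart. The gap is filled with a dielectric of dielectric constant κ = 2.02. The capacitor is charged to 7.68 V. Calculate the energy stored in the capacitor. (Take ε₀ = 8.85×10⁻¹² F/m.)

79.8 nJ

A = π(12.8 cm)² = 5.15×10⁻² m².
C = κε₀A/d = 2.02 × 8.85×10⁻¹² × 5.15×10⁻² / 3.40×10⁻⁴ = 2.71×10⁻⁹ F.
U = ½CV² = ½ × 2.71×10⁻⁹ × (7.68)² = 7.98×10⁻⁸ J.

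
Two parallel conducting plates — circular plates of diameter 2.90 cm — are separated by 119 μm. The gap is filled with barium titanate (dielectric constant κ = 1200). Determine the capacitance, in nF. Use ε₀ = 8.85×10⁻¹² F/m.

C ≈ 58.9 nF

A = π(2.90/2 cm)² = 6.61×10⁻⁴ m².
C = κε₀A/d = 1200 × 8.85×10⁻¹² × 6.61×10⁻⁴ / 1.19×10⁻⁴ = 5.89×10⁻⁸ F.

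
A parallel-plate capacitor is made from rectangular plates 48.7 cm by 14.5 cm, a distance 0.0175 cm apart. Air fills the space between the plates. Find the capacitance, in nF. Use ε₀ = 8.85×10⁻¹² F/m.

A = 48.7 × 14.5 cm² = 7.06×10⁻² m².
C = ε₀A/d = 8.85×10⁻¹² × 7.06×10⁻² / 1.75×10⁻⁴ = 3.57×10⁻⁹ F.

3.57 nF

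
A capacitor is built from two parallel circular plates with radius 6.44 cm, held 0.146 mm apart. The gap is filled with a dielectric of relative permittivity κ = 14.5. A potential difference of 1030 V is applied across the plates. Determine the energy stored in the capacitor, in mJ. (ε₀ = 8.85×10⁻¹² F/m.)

U ≈ 6.07 mJ

A = π(6.44 cm)² = 1.30×10⁻² m².
C = κε₀A/d = 14.5 × 8.85×10⁻¹² × 1.30×10⁻² / 1.46×10⁻⁴ = 1.15×10⁻⁸ F.
U = ½CV² = ½ × 1.15×10⁻⁸ × (1030)² = 6.07×10⁻³ J.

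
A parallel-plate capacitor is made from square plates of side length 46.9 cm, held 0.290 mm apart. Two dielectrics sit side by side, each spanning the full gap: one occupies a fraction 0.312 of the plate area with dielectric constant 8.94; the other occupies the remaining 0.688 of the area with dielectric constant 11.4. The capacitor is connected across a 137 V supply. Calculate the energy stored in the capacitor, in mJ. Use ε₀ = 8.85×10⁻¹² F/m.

A = (46.9 cm)² = 0.220 m².
Side-by-side slabs ⇒ two capacitors in parallel, each spanning the full gap.
C₁ = κ₁ε₀A₁/d = 8.94 × 8.85×10⁻¹² × 6.86×10⁻² / 2.90×10⁻⁴ = 1.87×10⁻⁸ F.
C₂ = κ₂ε₀A₂/d = 11.4 × 8.85×10⁻¹² × 0.151 / 2.90×10⁻⁴ = 5.26×10⁻⁸ F.
C = C₁ + C₂ = 7.14×10⁻⁸ F.
U = ½CV² = ½ × 7.14×10⁻⁸ × (137)² = 6.70×10⁻⁴ J.

U ≈ 0.670 mJ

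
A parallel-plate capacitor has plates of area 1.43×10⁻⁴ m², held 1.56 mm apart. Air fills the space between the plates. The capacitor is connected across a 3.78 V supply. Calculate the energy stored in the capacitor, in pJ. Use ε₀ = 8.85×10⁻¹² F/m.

5.80 pJ

C = ε₀A/d = 8.85×10⁻¹² × 1.43×10⁻⁴ / 1.56×10⁻³ = 8.11×10⁻¹³ F.
U = ½CV² = ½ × 8.11×10⁻¹³ × (3.78)² = 5.80×10⁻¹² J.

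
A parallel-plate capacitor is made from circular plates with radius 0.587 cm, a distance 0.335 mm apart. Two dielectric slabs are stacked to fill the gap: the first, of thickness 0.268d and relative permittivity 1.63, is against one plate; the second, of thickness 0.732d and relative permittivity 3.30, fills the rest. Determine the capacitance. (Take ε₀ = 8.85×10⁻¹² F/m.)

7.40 pF

A = π(0.587 cm)² = 1.08×10⁻⁴ m².
Stacked slabs ⇒ two capacitors in series, each with the full plate area.
C₁ = κ₁ε₀A/d₁ = 1.63 × 8.85×10⁻¹² × 1.08×10⁻⁴ / 8.98×10⁻⁵ = 1.74×10⁻¹¹ F.
C₂ = κ₂ε₀A/d₂ = 3.30 × 8.85×10⁻¹² × 1.08×10⁻⁴ / 2.45×10⁻⁴ = 1.29×10⁻¹¹ F.
C = (1/C₁ + 1/C₂)⁻¹ = 7.40×10⁻¹² F.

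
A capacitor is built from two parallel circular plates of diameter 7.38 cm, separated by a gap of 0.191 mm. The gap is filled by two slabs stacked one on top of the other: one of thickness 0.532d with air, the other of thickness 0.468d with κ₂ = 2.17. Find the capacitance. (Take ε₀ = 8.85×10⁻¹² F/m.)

A = π(7.38/2 cm)² = 4.28×10⁻³ m².
Stacked slabs ⇒ two capacitors in series, each with the full plate area.
C₁ = κ₁ε₀A/d₁ = 1.00 × 8.85×10⁻¹² × 4.28×10⁻³ / 1.02×10⁻⁴ = 3.73×10⁻¹⁰ F.
C₂ = κ₂ε₀A/d₂ = 2.17 × 8.85×10⁻¹² × 4.28×10⁻³ / 8.94×10⁻⁵ = 9.19×10⁻¹⁰ F.
C = (1/C₁ + 1/C₂)⁻¹ = 2.65×10⁻¹⁰ F.

C ≈ 265 pF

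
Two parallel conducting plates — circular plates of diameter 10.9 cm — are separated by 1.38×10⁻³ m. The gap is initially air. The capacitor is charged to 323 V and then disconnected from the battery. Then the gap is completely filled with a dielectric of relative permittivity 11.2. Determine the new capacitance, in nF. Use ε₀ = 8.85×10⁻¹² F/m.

A = π(10.9/2 cm)² = 9.33×10⁻³ m².
Initially C₁ = ε₀A/d = 8.85×10⁻¹² × 9.33×10⁻³ / 1.38×10⁻³ = 5.98×10⁻¹¹ F.
C = κε₀A/d scales with κ, so C₂/C₁ = κ = 11.2.
C₂ = 11.2 × 5.98×10⁻¹¹ = 6.70×10⁻¹⁰ F.

C ≈ 0.670 nF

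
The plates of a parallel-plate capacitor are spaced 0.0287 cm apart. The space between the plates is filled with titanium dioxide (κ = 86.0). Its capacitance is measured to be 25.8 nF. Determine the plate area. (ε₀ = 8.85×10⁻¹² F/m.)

A = Cd/(κε₀) = 2.58×10⁻⁸ × 2.87×10⁻⁴ / (86.0 × 8.85×10⁻¹²) = 9.73×10⁻³ m².

97.3 cm²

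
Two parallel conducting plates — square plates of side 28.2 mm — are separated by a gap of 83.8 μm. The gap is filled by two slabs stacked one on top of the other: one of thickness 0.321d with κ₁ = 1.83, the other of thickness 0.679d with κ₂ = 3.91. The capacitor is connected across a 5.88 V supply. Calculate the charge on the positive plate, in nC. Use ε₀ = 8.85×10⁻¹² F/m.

A = (28.2 mm)² = 7.95×10⁻⁴ m².
Stacked slabs ⇒ two capacitors in series, each with the full plate area.
C₁ = κ₁ε₀A/d₁ = 1.83 × 8.85×10⁻¹² × 7.95×10⁻⁴ / 2.69×10⁻⁵ = 4.79×10⁻¹⁰ F.
C₂ = κ₂ε₀A/d₂ = 3.91 × 8.85×10⁻¹² × 7.95×10⁻⁴ / 5.69×10⁻⁵ = 4.84×10⁻¹⁰ F.
C = (1/C₁ + 1/C₂)⁻¹ = 2.41×10⁻¹⁰ F.
Q = CV = 2.41×10⁻¹⁰ × 5.88 = 1.41×10⁻⁹ C.

Q ≈ 1.41 nC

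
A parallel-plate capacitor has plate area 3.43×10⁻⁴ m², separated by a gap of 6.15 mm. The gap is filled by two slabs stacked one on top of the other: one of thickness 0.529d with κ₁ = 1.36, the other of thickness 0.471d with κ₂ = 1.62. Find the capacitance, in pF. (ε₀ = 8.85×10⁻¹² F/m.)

0.726 pF

Stacked slabs ⇒ two capacitors in series, each with the full plate area.
C₁ = κ₁ε₀A/d₁ = 1.36 × 8.85×10⁻¹² × 3.43×10⁻⁴ / 3.25×10⁻³ = 1.27×10⁻¹² F.
C₂ = κ₂ε₀A/d₂ = 1.62 × 8.85×10⁻¹² × 3.43×10⁻⁴ / 2.90×10⁻³ = 1.70×10⁻¹² F.
C = (1/C₁ + 1/C₂)⁻¹ = 7.26×10⁻¹³ F.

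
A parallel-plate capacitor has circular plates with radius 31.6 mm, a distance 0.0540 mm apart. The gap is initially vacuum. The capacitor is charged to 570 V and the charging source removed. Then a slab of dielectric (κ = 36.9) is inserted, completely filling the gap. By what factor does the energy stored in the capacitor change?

U₂/U₁ ≈ 0.0271

Isolated ⇒ Q is held fixed.
C₂ = 36.9 C₁ and U = Q²/(2C), so U₂/U₁ = C₁/C₂ = 0.0271.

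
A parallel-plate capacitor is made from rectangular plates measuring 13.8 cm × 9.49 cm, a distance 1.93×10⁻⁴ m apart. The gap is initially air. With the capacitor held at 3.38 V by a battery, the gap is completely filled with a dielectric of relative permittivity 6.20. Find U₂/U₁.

Battery connected ⇒ V is held fixed.
C₂ = 6.20 C₁ and U = ½CV², so U₂/U₁ = C₂/C₁ = 6.20.

U₂/U₁ ≈ 6.20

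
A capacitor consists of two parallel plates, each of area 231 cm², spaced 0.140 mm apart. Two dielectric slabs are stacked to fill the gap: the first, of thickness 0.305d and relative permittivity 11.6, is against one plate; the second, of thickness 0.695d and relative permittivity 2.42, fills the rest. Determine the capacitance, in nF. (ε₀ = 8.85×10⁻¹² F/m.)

C ≈ 4.66 nF

A = 231 cm² = 2.31×10⁻² m².
Stacked slabs ⇒ two capacitors in series, each with the full plate area.
C₁ = κ₁ε₀A/d₁ = 11.6 × 8.85×10⁻¹² × 2.31×10⁻² / 4.27×10⁻⁵ = 5.55×10⁻⁸ F.
C₂ = κ₂ε₀A/d₂ = 2.42 × 8.85×10⁻¹² × 2.31×10⁻² / 9.73×10⁻⁵ = 5.08×10⁻⁹ F.
C = (1/C₁ + 1/C₂)⁻¹ = 4.66×10⁻⁹ F.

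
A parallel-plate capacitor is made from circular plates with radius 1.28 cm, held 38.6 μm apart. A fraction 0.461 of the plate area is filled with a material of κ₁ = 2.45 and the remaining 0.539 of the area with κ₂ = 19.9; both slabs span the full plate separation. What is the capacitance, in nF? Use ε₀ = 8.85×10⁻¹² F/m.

C ≈ 1.40 nF

A = π(1.28 cm)² = 5.15×10⁻⁴ m².
Side-by-side slabs ⇒ two capacitors in parallel, each spanning the full gap.
C₁ = κ₁ε₀A₁/d = 2.45 × 8.85×10⁻¹² × 2.37×10⁻⁴ / 3.86×10⁻⁵ = 1.33×10⁻¹⁰ F.
C₂ = κ₂ε₀A₂/d = 19.9 × 8.85×10⁻¹² × 2.77×10⁻⁴ / 3.86×10⁻⁵ = 1.27×10⁻⁹ F.
C = C₁ + C₂ = 1.40×10⁻⁹ F.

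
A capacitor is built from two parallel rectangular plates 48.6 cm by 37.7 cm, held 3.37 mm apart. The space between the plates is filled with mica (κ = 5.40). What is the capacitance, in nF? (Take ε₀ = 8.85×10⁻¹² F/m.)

A = 48.6 × 37.7 cm² = 0.183 m².
C = κε₀A/d = 5.40 × 8.85×10⁻¹² × 0.183 / 3.37×10⁻³ = 2.60×10⁻⁹ F.

C ≈ 2.60 nF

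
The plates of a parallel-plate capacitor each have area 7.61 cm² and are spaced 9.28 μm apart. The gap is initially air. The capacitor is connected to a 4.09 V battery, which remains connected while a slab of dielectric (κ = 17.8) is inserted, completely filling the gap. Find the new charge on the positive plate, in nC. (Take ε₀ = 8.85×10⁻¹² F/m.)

52.8 nC

A = 7.61 cm² = 7.61×10⁻⁴ m².
Initially C₁ = ε₀A/d = 8.85×10⁻¹² × 7.61×10⁻⁴ / 9.28×10⁻⁶ = 7.26×10⁻¹⁰ F.
Q₁ = 2.97×10⁻⁹ C.
Battery connected ⇒ V is held fixed. C₂ = 17.8 C₁ and Q = CV, so Q₂/Q₁ = C₂/C₁ = 17.8.
Q₂ = 17.8 × 2.97×10⁻⁹ = 5.28×10⁻⁸ C.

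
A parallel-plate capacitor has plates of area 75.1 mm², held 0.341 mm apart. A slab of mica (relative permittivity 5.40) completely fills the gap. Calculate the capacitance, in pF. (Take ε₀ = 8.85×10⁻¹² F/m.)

10.5 pF

A = 75.1 mm² = 7.51×10⁻⁵ m².
C = κε₀A/d = 5.40 × 8.85×10⁻¹² × 7.51×10⁻⁵ / 3.41×10⁻⁴ = 1.05×10⁻¹¹ F.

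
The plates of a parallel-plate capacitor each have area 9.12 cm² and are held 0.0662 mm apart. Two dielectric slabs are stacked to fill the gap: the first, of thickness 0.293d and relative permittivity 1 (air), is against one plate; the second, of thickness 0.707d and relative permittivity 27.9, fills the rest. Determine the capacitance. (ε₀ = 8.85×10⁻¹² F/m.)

A = 9.12 cm² = 9.12×10⁻⁴ m².
Stacked slabs ⇒ two capacitors in series, each with the full plate area.
C₁ = κ₁ε₀A/d₁ = 1.00 × 8.85×10⁻¹² × 9.12×10⁻⁴ / 1.94×10⁻⁵ = 4.16×10⁻¹⁰ F.
C₂ = κ₂ε₀A/d₂ = 27.9 × 8.85×10⁻¹² × 9.12×10⁻⁴ / 4.68×10⁻⁵ = 4.81×10⁻⁹ F.
C = (1/C₁ + 1/C₂)⁻¹ = 3.83×10⁻¹⁰ F.

383 pF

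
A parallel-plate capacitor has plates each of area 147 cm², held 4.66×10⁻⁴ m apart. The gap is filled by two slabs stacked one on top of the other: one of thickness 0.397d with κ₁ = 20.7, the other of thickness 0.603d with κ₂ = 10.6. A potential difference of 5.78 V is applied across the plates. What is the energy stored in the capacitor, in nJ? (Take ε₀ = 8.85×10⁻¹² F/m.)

61.3 nJ

A = 147 cm² = 1.47×10⁻² m².
Stacked slabs ⇒ two capacitors in series, each with the full plate area.
C₁ = κ₁ε₀A/d₁ = 20.7 × 8.85×10⁻¹² × 1.47×10⁻² / 1.85×10⁻⁴ = 1.46×10⁻⁸ F.
C₂ = κ₂ε₀A/d₂ = 10.6 × 8.85×10⁻¹² × 1.47×10⁻² / 2.81×10⁻⁴ = 4.91×10⁻⁹ F.
C = (1/C₁ + 1/C₂)⁻¹ = 3.67×10⁻⁹ F.
U = ½CV² = ½ × 3.67×10⁻⁹ × (5.78)² = 6.13×10⁻⁸ J.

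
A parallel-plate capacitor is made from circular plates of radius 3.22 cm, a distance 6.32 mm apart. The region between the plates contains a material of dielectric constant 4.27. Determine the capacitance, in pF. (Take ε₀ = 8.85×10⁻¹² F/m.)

19.5 pF

A = π(3.22 cm)² = 3.26×10⁻³ m².
C = κε₀A/d = 4.27 × 8.85×10⁻¹² × 3.26×10⁻³ / 6.32×10⁻³ = 1.95×10⁻¹¹ F.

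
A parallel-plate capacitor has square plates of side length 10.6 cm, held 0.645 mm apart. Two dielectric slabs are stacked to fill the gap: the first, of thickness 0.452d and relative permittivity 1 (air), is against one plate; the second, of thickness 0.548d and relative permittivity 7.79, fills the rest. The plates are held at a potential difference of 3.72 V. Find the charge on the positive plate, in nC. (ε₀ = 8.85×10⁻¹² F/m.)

1.10 nC

A = (10.6 cm)² = 1.12×10⁻² m².
Stacked slabs ⇒ two capacitors in series, each with the full plate area.
C₁ = κ₁ε₀A/d₁ = 1.00 × 8.85×10⁻¹² × 1.12×10⁻² / 2.92×10⁻⁴ = 3.41×10⁻¹⁰ F.
C₂ = κ₂ε₀A/d₂ = 7.79 × 8.85×10⁻¹² × 1.12×10⁻² / 3.53×10⁻⁴ = 2.19×10⁻⁹ F.
C = (1/C₁ + 1/C₂)⁻¹ = 2.95×10⁻¹⁰ F.
Q = CV = 2.95×10⁻¹⁰ × 3.72 = 1.10×10⁻⁹ C.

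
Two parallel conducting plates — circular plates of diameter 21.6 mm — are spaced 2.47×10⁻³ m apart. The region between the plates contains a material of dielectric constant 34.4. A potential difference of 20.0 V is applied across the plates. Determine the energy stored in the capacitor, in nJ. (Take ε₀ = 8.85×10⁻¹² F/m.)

A = π(21.6/2 mm)² = 3.66×10⁻⁴ m².
C = κε₀A/d = 34.4 × 8.85×10⁻¹² × 3.66×10⁻⁴ / 2.47×10⁻³ = 4.52×10⁻¹¹ F.
U = ½CV² = ½ × 4.52×10⁻¹¹ × (20.0)² = 9.03×10⁻⁹ J.

9.03 nJ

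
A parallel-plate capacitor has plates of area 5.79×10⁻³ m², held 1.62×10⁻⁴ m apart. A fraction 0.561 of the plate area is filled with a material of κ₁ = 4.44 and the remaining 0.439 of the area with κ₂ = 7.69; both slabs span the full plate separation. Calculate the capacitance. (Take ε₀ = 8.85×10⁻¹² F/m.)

1.86 nF

Side-by-side slabs ⇒ two capacitors in parallel, each spanning the full gap.
C₁ = κ₁ε₀A₁/d = 4.44 × 8.85×10⁻¹² × 3.25×10⁻³ / 1.62×10⁻⁴ = 7.88×10⁻¹⁰ F.
C₂ = κ₂ε₀A₂/d = 7.69 × 8.85×10⁻¹² × 2.54×10⁻³ / 1.62×10⁻⁴ = 1.07×10⁻⁹ F.
C = C₁ + C₂ = 1.86×10⁻⁹ F.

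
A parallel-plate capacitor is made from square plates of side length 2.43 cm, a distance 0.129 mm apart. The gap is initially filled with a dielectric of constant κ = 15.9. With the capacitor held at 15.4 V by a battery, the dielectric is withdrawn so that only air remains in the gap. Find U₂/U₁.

U₂/U₁ ≈ 0.0629

Battery connected ⇒ V is held fixed.
C₂ = 0.0629 C₁ and U = ½CV², so U₂/U₁ = C₂/C₁ = 0.0629.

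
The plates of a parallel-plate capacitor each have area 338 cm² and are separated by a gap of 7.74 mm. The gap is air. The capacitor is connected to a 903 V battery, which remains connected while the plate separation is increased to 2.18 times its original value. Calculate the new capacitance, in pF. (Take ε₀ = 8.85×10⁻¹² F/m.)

17.7 pF

A = 338 cm² = 3.38×10⁻² m².
Initially C₁ = ε₀A/d = 8.85×10⁻¹² × 3.38×10⁻² / 7.74×10⁻³ = 3.86×10⁻¹¹ F.
C = ε₀A/d scales as 1/d, so C₂/C₁ = d₁/d₂ = 1/2.18 = 0.459.
C₂ = 0.459 × 3.86×10⁻¹¹ = 1.77×10⁻¹¹ F.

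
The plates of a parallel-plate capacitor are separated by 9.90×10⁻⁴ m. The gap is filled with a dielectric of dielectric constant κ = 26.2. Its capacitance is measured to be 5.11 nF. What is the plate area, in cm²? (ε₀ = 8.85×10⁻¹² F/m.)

A = Cd/(κε₀) = 5.11×10⁻⁹ × 9.90×10⁻⁴ / (26.2 × 8.85×10⁻¹²) = 2.18×10⁻² m².

A ≈ 218 cm²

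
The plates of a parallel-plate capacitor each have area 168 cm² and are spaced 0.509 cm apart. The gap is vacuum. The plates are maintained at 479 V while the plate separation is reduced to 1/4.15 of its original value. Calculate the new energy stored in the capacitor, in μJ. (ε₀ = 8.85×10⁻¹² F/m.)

U ≈ 13.9 μJ

A = 168 cm² = 1.68×10⁻² m².
Initially C₁ = ε₀A/d = 8.85×10⁻¹² × 1.68×10⁻² / 5.09×10⁻³ = 2.92×10⁻¹¹ F.
U₁ = 3.35×10⁻⁶ J.
Battery connected ⇒ V is held fixed. C₂ = 4.15 C₁ and U = ½CV², so U₂/U₁ = C₂/C₁ = 4.15.
U₂ = 4.15 × 3.35×10⁻⁶ = 1.39×10⁻⁵ J.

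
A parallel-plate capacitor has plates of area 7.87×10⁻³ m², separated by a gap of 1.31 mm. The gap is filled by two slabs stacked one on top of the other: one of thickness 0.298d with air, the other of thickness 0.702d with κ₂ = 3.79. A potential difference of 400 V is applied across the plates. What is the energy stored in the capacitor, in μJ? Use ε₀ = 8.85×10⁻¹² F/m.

Stacked slabs ⇒ two capacitors in series, each with the full plate area.
C₁ = κ₁ε₀A/d₁ = 1.00 × 8.85×10⁻¹² × 7.87×10⁻³ / 3.90×10⁻⁴ = 1.78×10⁻¹⁰ F.
C₂ = κ₂ε₀A/d₂ = 3.79 × 8.85×10⁻¹² × 7.87×10⁻³ / 9.20×10⁻⁴ = 2.87×10⁻¹⁰ F.
C = (1/C₁ + 1/C₂)⁻¹ = 1.10×10⁻¹⁰ F.
U = ½CV² = ½ × 1.10×10⁻¹⁰ × (400)² = 8.80×10⁻⁶ J.

U ≈ 8.80 μJ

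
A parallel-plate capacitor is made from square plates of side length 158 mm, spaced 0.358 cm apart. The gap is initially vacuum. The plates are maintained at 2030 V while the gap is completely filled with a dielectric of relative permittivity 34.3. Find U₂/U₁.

U₂/U₁ ≈ 34.3

Battery connected ⇒ V is held fixed.
C₂ = 34.3 C₁ and U = ½CV², so U₂/U₁ = C₂/C₁ = 34.3.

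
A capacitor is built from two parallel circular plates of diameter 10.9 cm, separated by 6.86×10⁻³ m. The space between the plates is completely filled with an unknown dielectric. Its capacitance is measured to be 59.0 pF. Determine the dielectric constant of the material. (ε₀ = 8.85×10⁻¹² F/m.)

A = π(10.9/2 cm)² = 9.33×10⁻³ m².
κ = Cd/(ε₀A) = 5.90×10⁻¹¹ × 6.86×10⁻³ / (8.85×10⁻¹² × 9.33×10⁻³) = 4.90.

κ ≈ 4.90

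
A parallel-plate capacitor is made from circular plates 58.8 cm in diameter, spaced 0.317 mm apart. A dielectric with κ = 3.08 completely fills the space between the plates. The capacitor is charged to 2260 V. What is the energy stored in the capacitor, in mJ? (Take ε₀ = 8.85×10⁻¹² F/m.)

A = π(58.8/2 cm)² = 0.272 m².
C = κε₀A/d = 3.08 × 8.85×10⁻¹² × 0.272 / 3.17×10⁻⁴ = 2.33×10⁻⁸ F.
U = ½CV² = ½ × 2.33×10⁻⁸ × (2260)² = 5.96×10⁻² J.

U ≈ 59.6 mJ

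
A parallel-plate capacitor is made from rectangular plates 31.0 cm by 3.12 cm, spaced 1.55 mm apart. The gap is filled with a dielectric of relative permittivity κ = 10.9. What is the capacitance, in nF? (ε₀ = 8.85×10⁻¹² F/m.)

A = 31.0 × 3.12 cm² = 9.67×10⁻³ m².
C = κε₀A/d = 10.9 × 8.85×10⁻¹² × 9.67×10⁻³ / 1.55×10⁻³ = 6.02×10⁻¹⁰ F.

C ≈ 0.602 nF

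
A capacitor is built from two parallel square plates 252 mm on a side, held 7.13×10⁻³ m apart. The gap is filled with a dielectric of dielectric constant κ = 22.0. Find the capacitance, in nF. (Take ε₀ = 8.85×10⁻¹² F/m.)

C ≈ 1.73 nF

A = (252 mm)² = 6.35×10⁻² m².
C = κε₀A/d = 22.0 × 8.85×10⁻¹² × 6.35×10⁻² / 7.13×10⁻³ = 1.73×10⁻⁹ F.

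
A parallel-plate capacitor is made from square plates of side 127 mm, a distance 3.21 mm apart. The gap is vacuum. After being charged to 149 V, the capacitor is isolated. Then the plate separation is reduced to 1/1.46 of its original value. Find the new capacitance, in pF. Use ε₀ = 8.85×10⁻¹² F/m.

C ≈ 64.9 pF

A = (127 mm)² = 1.61×10⁻² m².
Initially C₁ = ε₀A/d = 8.85×10⁻¹² × 1.61×10⁻² / 3.21×10⁻³ = 4.45×10⁻¹¹ F.
C = ε₀A/d scales as 1/d, so C₂/C₁ = d₁/d₂ = 1.46.
C₂ = 1.46 × 4.45×10⁻¹¹ = 6.49×10⁻¹¹ F.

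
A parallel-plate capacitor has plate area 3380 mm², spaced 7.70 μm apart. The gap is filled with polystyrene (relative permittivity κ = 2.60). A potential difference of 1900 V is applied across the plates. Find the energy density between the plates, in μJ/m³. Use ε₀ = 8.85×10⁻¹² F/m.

7.01×10¹¹ μJ/m³

E = V/d = 1900 / 7.70×10⁻⁶ = 2.47×10⁸ V/m.
u = ½κε₀E² = ½ × 2.60 × 8.85×10⁻¹² × (2.47×10⁸)² = 7.01×10⁵ J/m³.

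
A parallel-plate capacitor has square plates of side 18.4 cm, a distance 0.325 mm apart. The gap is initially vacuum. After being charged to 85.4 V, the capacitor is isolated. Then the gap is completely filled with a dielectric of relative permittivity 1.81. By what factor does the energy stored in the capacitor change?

Isolated ⇒ Q is held fixed.
C₂ = 1.81 C₁ and U = Q²/(2C), so U₂/U₁ = C₁/C₂ = 0.552.

0.552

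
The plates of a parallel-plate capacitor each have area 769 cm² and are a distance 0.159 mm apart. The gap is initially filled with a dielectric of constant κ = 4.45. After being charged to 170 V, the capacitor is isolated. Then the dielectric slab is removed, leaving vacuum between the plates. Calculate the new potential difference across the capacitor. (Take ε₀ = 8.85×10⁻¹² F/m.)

A = 769 cm² = 7.69×10⁻² m².
Initially C₁ = κε₀A/d = 4.45 × 8.85×10⁻¹² × 7.69×10⁻² / 1.59×10⁻⁴ = 1.90×10⁻⁸ F.
V₁ = 1.70×10² V.
Isolated ⇒ Q is held fixed. C₂ = 0.225 C₁ and V = Q/C, so V₂/V₁ = C₁/C₂ = 4.45.
V₂ = 4.45 × 1.70×10² = 7.57×10² V.

0.756 kV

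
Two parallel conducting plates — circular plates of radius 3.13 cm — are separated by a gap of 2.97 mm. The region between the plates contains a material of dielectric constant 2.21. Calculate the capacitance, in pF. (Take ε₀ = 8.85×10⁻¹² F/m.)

20.3 pF

A = π(3.13 cm)² = 3.08×10⁻³ m².
C = κε₀A/d = 2.21 × 8.85×10⁻¹² × 3.08×10⁻³ / 2.97×10⁻³ = 2.03×10⁻¹¹ F.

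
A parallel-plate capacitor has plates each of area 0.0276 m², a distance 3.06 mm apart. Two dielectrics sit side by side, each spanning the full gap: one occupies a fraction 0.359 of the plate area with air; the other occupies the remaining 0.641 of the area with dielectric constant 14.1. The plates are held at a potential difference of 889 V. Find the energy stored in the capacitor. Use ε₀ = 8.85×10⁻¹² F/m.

Side-by-side slabs ⇒ two capacitors in parallel, each spanning the full gap.
C₁ = κ₁ε₀A₁/d = 1.00 × 8.85×10⁻¹² × 9.91×10⁻³ / 3.06×10⁻³ = 2.87×10⁻¹¹ F.
C₂ = κ₂ε₀A₂/d = 14.1 × 8.85×10⁻¹² × 1.77×10⁻² / 3.06×10⁻³ = 7.21×10⁻¹⁰ F.
C = C₁ + C₂ = 7.50×10⁻¹⁰ F.
U = ½CV² = ½ × 7.50×10⁻¹⁰ × (889)² = 2.96×10⁻⁴ J.

296 μJ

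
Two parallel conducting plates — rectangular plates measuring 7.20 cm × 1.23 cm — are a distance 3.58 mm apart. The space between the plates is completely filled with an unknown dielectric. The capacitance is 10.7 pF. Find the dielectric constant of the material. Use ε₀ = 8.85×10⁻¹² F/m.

A = 7.20 × 1.23 cm² = 8.86×10⁻⁴ m².
κ = Cd/(ε₀A) = 1.07×10⁻¹¹ × 3.58×10⁻³ / (8.85×10⁻¹² × 8.86×10⁻⁴) = 4.89.

κ ≈ 4.89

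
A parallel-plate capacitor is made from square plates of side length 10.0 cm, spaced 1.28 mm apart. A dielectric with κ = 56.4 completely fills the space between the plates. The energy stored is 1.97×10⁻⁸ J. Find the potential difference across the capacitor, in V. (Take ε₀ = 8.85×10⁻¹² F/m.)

A = (10.0 cm)² = 1.00×10⁻² m².
C = κε₀A/d = 56.4 × 8.85×10⁻¹² × 1.00×10⁻² / 1.28×10⁻³ = 3.90×10⁻⁹ F.
V = √(2U/C) = √(2 × 1.97×10⁻⁸ / 3.90×10⁻⁹) = 3.18 V.

3.18 V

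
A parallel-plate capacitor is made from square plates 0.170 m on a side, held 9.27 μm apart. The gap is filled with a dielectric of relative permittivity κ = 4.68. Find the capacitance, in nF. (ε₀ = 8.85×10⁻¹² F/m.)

A = (0.170 m)² = 2.89×10⁻² m².
C = κε₀A/d = 4.68 × 8.85×10⁻¹² × 2.89×10⁻² / 9.27×10⁻⁶ = 1.29×10⁻⁷ F.

C ≈ 129 nF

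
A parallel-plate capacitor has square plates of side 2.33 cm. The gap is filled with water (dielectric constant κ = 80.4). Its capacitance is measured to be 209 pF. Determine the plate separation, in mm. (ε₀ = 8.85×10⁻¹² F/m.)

A = (2.33 cm)² = 5.43×10⁻⁴ m².
d = κε₀A/C = 80.4 × 8.85×10⁻¹² × 5.43×10⁻⁴ / 2.09×10⁻¹⁰ = 1.85×10⁻³ m.

1.85 mm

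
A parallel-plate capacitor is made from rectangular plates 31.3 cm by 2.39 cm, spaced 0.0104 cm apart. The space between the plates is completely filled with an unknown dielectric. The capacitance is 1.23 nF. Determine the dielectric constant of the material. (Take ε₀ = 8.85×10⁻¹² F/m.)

κ ≈ 1.93

A = 31.3 × 2.39 cm² = 7.48×10⁻³ m².
κ = Cd/(ε₀A) = 1.23×10⁻⁹ × 1.04×10⁻⁴ / (8.85×10⁻¹² × 7.48×10⁻³) = 1.93.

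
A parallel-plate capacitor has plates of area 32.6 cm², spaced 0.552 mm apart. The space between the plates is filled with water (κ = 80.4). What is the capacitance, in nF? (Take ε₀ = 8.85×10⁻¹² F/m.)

A = 32.6 cm² = 3.26×10⁻³ m².
C = κε₀A/d = 80.4 × 8.85×10⁻¹² × 3.26×10⁻³ / 5.52×10⁻⁴ = 4.20×10⁻⁹ F.

C ≈ 4.20 nF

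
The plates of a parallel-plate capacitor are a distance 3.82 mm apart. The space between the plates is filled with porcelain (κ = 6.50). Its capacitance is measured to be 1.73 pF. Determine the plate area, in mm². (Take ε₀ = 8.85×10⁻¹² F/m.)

A = Cd/(κε₀) = 1.73×10⁻¹² × 3.82×10⁻³ / (6.50 × 8.85×10⁻¹²) = 1.15×10⁻⁴ m².

A ≈ 115 mm²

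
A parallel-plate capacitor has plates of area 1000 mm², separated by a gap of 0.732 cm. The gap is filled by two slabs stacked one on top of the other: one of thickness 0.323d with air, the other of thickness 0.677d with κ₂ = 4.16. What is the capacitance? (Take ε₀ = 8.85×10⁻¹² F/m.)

C ≈ 2.49 pF

A = 1000 mm² = 1.00×10⁻³ m².
Stacked slabs ⇒ two capacitors in series, each with the full plate area.
C₁ = κ₁ε₀A/d₁ = 1.00 × 8.85×10⁻¹² × 1.00×10⁻³ / 2.36×10⁻³ = 3.74×10⁻¹² F.
C₂ = κ₂ε₀A/d₂ = 4.16 × 8.85×10⁻¹² × 1.00×10⁻³ / 4.96×10⁻³ = 7.43×10⁻¹² F.
C = (1/C₁ + 1/C₂)⁻¹ = 2.49×10⁻¹² F.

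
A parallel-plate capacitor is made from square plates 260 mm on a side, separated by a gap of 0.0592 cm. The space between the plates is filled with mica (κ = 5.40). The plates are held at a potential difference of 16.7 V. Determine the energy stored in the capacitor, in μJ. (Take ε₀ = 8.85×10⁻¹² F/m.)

A = (260 mm)² = 6.76×10⁻² m².
C = κε₀A/d = 5.40 × 8.85×10⁻¹² × 6.76×10⁻² / 5.92×10⁻⁴ = 5.46×10⁻⁹ F.
U = ½CV² = ½ × 5.46×10⁻⁹ × (16.7)² = 7.61×10⁻⁷ J.

0.761 μJ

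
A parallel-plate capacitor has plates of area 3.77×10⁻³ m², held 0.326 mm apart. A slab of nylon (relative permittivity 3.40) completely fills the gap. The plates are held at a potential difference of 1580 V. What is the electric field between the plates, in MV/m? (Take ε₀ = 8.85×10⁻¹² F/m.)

4.85 MV/m

E = V/d = 1580 / 3.26×10⁻⁴ = 4.85×10⁶ V/m.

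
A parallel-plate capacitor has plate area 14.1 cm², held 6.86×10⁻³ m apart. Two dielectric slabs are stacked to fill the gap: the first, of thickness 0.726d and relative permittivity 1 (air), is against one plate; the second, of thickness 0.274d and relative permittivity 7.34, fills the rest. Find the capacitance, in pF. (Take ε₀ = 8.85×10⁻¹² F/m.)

C ≈ 2.38 pF

A = 14.1 cm² = 1.41×10⁻³ m².
Stacked slabs ⇒ two capacitors in series, each with the full plate area.
C₁ = κ₁ε₀A/d₁ = 1.00 × 8.85×10⁻¹² × 1.41×10⁻³ / 4.98×10⁻³ = 2.51×10⁻¹² F.
C₂ = κ₂ε₀A/d₂ = 7.34 × 8.85×10⁻¹² × 1.41×10⁻³ / 1.88×10⁻³ = 4.87×10⁻¹¹ F.
C = (1/C₁ + 1/C₂)⁻¹ = 2.38×10⁻¹² F.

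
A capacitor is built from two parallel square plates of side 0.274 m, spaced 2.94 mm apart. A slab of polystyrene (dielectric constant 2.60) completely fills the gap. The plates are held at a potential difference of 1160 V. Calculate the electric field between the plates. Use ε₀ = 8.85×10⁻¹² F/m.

E = V/d = 1160 / 2.94×10⁻³ = 3.95×10⁵ V/m.

395 kV/m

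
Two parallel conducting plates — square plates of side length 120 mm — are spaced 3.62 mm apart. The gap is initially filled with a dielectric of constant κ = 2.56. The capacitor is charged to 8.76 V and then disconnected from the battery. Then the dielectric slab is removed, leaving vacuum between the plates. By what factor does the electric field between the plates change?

2.56

Isolated ⇒ Q is held fixed.
V₂ = Q/C₂ = V₁/0.391; E = V/d, so E₂/E₁ = (V₂/V₁)(d₁/d₂) = 2.56.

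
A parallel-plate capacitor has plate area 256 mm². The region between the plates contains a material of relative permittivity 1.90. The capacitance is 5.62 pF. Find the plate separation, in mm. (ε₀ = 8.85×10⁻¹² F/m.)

A = 256 mm² = 2.56×10⁻⁴ m².
d = κε₀A/C = 1.90 × 8.85×10⁻¹² × 2.56×10⁻⁴ / 5.62×10⁻¹² = 7.66×10⁻⁴ m.

d ≈ 0.766 mm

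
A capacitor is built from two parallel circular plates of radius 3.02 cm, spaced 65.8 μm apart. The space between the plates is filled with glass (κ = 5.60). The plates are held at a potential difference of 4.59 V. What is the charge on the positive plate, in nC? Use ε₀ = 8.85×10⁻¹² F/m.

9.91 nC

A = π(3.02 cm)² = 2.87×10⁻³ m².
C = κε₀A/d = 5.60 × 8.85×10⁻¹² × 2.87×10⁻³ / 6.58×10⁻⁵ = 2.16×10⁻⁹ F.
Q = CV = 2.16×10⁻⁹ × 4.59 = 9.91×10⁻⁹ C.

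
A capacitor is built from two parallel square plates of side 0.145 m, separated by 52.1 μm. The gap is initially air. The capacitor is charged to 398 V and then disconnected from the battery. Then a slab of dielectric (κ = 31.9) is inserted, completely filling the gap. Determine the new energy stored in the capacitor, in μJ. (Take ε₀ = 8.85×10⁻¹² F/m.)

A = (0.145 m)² = 2.10×10⁻² m².
Initially C₁ = ε₀A/d = 8.85×10⁻¹² × 2.10×10⁻² / 5.21×10⁻⁵ = 3.57×10⁻⁹ F.
U₁ = 2.83×10⁻⁴ J.
Isolated ⇒ Q is held fixed. C₂ = 31.9 C₁ and U = Q²/(2C), so U₂/U₁ = C₁/C₂ = 0.0313.
U₂ = 0.0313 × 2.83×10⁻⁴ = 8.87×10⁻⁶ J.

U ≈ 8.87 μJ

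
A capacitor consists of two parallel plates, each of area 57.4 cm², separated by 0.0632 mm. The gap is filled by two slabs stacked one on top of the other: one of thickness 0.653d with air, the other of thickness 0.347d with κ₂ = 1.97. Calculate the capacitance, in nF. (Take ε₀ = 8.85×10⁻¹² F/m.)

A = 57.4 cm² = 5.74×10⁻³ m².
Stacked slabs ⇒ two capacitors in series, each with the full plate area.
C₁ = κ₁ε₀A/d₁ = 1.00 × 8.85×10⁻¹² × 5.74×10⁻³ / 4.13×10⁻⁵ = 1.23×10⁻⁹ F.
C₂ = κ₂ε₀A/d₂ = 1.97 × 8.85×10⁻¹² × 5.74×10⁻³ / 2.19×10⁻⁵ = 4.56×10⁻⁹ F.
C = (1/C₁ + 1/C₂)⁻¹ = 9.69×10⁻¹⁰ F.

C ≈ 0.969 nF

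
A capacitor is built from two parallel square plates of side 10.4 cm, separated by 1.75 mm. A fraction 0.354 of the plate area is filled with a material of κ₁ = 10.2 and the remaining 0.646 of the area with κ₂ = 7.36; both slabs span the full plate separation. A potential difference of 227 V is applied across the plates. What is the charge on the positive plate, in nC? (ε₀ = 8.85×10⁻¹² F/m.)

Q ≈ 104 nC

A = (10.4 cm)² = 1.08×10⁻² m².
Side-by-side slabs ⇒ two capacitors in parallel, each spanning the full gap.
C₁ = κ₁ε₀A₁/d = 10.2 × 8.85×10⁻¹² × 3.83×10⁻³ / 1.75×10⁻³ = 1.98×10⁻¹⁰ F.
C₂ = κ₂ε₀A₂/d = 7.36 × 8.85×10⁻¹² × 6.99×10⁻³ / 1.75×10⁻³ = 2.60×10⁻¹⁰ F.
C = C₁ + C₂ = 4.58×10⁻¹⁰ F.
Q = CV = 4.58×10⁻¹⁰ × 227 = 1.04×10⁻⁷ C.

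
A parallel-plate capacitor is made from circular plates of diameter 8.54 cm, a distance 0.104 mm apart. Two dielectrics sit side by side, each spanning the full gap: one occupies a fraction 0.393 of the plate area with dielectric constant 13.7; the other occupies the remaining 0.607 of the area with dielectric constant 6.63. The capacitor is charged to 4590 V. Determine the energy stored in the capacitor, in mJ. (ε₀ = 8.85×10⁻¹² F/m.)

48.3 mJ

A = π(8.54/2 cm)² = 5.73×10⁻³ m².
Side-by-side slabs ⇒ two capacitors in parallel, each spanning the full gap.
C₁ = κ₁ε₀A₁/d = 13.7 × 8.85×10⁻¹² × 2.25×10⁻³ / 1.04×10⁻⁴ = 2.62×10⁻⁹ F.
C₂ = κ₂ε₀A₂/d = 6.63 × 8.85×10⁻¹² × 3.48×10⁻³ / 1.04×10⁻⁴ = 1.96×10⁻⁹ F.
C = C₁ + C₂ = 4.59×10⁻⁹ F.
U = ½CV² = ½ × 4.59×10⁻⁹ × (4590)² = 4.83×10⁻² J.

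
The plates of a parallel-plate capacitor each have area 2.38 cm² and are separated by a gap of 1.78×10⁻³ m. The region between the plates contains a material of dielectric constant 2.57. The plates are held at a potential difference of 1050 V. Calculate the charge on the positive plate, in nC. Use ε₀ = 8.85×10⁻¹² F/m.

A = 2.38 cm² = 2.38×10⁻⁴ m².
C = κε₀A/d = 2.57 × 8.85×10⁻¹² × 2.38×10⁻⁴ / 1.78×10⁻³ = 3.04×10⁻¹² F.
Q = CV = 3.04×10⁻¹² × 1050 = 3.19×10⁻⁹ C.

3.19 nC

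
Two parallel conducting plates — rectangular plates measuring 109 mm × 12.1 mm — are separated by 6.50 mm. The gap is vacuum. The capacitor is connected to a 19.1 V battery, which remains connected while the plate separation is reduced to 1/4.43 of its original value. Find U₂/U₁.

Battery connected ⇒ V is held fixed.
C₂ = 4.43 C₁ and U = ½CV², so U₂/U₁ = C₂/C₁ = 4.43.

U₂/U₁ ≈ 4.43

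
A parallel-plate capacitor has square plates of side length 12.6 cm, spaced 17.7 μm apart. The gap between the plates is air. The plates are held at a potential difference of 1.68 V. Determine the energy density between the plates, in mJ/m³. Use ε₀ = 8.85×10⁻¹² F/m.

39.9 mJ/m³

E = V/d = 1.68 / 1.77×10⁻⁵ = 9.49×10⁴ V/m.
u = ½ε₀E² = ½ × 8.85×10⁻¹² × (9.49×10⁴)² = 3.99×10⁻² J/m³.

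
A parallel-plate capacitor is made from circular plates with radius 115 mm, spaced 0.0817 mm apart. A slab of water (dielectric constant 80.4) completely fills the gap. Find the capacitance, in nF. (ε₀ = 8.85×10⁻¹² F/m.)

A = π(115 mm)² = 4.15×10⁻² m².
C = κε₀A/d = 80.4 × 8.85×10⁻¹² × 4.15×10⁻² / 8.17×10⁻⁵ = 3.62×10⁻⁷ F.

362 nF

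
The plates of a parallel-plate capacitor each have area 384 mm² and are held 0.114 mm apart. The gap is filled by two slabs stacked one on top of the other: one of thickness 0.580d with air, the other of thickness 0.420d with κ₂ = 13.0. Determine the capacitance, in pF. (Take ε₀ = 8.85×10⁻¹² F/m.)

A = 384 mm² = 3.84×10⁻⁴ m².
Stacked slabs ⇒ two capacitors in series, each with the full plate area.
C₁ = κ₁ε₀A/d₁ = 1.00 × 8.85×10⁻¹² × 3.84×10⁻⁴ / 6.61×10⁻⁵ = 5.14×10⁻¹¹ F.
C₂ = κ₂ε₀A/d₂ = 13.0 × 8.85×10⁻¹² × 3.84×10⁻⁴ / 4.79×10⁻⁵ = 9.23×10⁻¹⁰ F.
C = (1/C₁ + 1/C₂)⁻¹ = 4.87×10⁻¹¹ F.

C ≈ 48.7 pF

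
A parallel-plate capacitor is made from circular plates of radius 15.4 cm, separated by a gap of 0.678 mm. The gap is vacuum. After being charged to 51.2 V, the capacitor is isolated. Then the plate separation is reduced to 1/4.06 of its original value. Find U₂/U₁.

U₂/U₁ ≈ 0.246

Isolated ⇒ Q is held fixed.
C₂ = 4.06 C₁ and U = Q²/(2C), so U₂/U₁ = C₁/C₂ = 0.246.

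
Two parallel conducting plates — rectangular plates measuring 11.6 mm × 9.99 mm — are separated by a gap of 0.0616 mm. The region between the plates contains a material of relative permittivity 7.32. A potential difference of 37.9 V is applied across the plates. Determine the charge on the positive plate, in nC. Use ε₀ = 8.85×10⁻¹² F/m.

4.62 nC

A = 11.6 × 9.99 mm² = 1.16×10⁻⁴ m².
C = κε₀A/d = 7.32 × 8.85×10⁻¹² × 1.16×10⁻⁴ / 6.16×10⁻⁵ = 1.22×10⁻¹⁰ F.
Q = CV = 1.22×10⁻¹⁰ × 37.9 = 4.62×10⁻⁹ C.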